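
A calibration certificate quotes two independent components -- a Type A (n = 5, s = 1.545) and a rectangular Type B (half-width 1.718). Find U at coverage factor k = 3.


u_A = s / sqrt(n) = 1.545 / sqrt(5) = 0.69094501
u_B = half_width / sqrt(3) = 1.718 / sqrt(3) = 0.99188776
uc = sqrt(u_A^2 + u_B^2) = sqrt(0.69094501^2 + 0.99188776^2) = 1.2088202
U = k * uc = 3 * 1.2088202
U = 3.6265

3.6265


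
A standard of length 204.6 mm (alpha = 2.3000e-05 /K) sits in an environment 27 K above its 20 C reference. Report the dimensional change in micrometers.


dL = L * alpha * dT
= 204.6 * 2.3000e-05 * 27
= 0.1270566 mm
dL_um = 0.1270566 * 1000 = 127.0566 um

127.0566


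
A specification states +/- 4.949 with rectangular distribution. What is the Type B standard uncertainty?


u_B = half_width / sqrt(3)
u_B = 4.949 / 1.7320508
u_B = 2.8573

2.8573


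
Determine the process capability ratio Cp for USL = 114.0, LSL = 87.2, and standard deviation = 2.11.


Cp = (USL - LSL) / (6 * sigma)
= (114.0 - 87.2) / (6 * 2.11)
= 26.8000 / 12.6600
= 2.1169

2.1169


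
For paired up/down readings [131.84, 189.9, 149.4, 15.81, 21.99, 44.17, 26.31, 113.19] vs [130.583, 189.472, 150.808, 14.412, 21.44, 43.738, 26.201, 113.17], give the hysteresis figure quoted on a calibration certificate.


|131.84 - 130.583| = 1.2570
|189.9 - 189.472| = 0.4280
|149.4 - 150.808| = 1.4080
|15.81 - 14.412| = 1.3980
|21.99 - 21.44| = 0.5500
|44.17 - 43.738| = 0.4320
|26.31 - 26.201| = 0.1090
|113.19 - 113.17| = 0.0200
hysteresis = max(diffs) = 1.4080

1.4080


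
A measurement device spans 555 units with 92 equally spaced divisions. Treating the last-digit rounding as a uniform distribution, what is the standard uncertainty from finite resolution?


resolution = range / divisions
resolution = 555 / 92 = 6.0326087
u_res = resolution / (2*sqrt(3))
u_res = 6.0326087 / 3.4641016
u_res = 1.7415

1.7415


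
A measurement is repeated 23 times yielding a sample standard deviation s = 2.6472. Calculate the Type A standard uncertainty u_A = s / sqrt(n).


u_A = s / sqrt(n)
u_A = 2.6472 / sqrt(23)
u_A = 2.6472 / 4.7958315
u_A = 0.5520

0.5520


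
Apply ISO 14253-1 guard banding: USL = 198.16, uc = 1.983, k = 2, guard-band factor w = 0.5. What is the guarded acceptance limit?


U = k * uc = 2 * 1.983 = 3.966
guard band g = w * U = 0.5 * 3.966 = 1.983
AL = USL - g = 198.16 - 1.983
AL = 196.1770

196.1770


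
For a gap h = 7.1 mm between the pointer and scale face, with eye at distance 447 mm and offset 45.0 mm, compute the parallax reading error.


error = h * offset / d
= 7.1 * 45.0 / 447
= 0.7148

0.7148


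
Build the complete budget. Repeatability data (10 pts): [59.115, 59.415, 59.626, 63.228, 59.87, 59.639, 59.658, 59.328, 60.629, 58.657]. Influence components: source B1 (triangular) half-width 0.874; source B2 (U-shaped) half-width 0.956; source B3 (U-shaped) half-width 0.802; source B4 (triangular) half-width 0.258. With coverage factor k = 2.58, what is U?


mean = (59.115 + 59.415 + 59.626 + 63.228 + 59.87 + 59.639 + 59.658 + 59.328 + 60.629 + 58.657) / 10 = 59.9165
s = sqrt(sum((x - mean)^2)/(n-1)) = 1.2706362
u_A = s / sqrt(n) = 1.2706362 / sqrt(10) = 0.40181045
u_B1 = 0.874 / sqrt(6) = 0.35680901
u_B2 = 0.956 / sqrt(2) = 0.67599408
u_B3 = 0.802 / sqrt(2) = 0.56709964
u_B4 = 0.258 / sqrt(6) = 0.10532806
uc = sqrt(0.40181045^2 + 0.35680901^2 + 0.67599408^2 + 0.56709964^2 + 0.10532806^2) = 1.038474
U = k * uc = 2.58 * 1.038474
U = 2.6793

2.6793


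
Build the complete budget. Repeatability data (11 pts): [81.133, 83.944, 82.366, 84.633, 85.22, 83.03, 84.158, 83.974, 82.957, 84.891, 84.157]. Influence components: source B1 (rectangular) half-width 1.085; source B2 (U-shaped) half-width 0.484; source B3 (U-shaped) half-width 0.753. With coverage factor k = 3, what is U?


mean = (81.133 + 83.944 + 82.366 + 84.633 + 85.22 + 83.03 + 84.158 + 83.974 + 82.957 + 84.891 + 84.157) / 11 = 83.67845455
s = sqrt(sum((x - mean)^2)/(n-1)) = 1.2048852
u_A = s / sqrt(n) = 1.2048852 / sqrt(11) = 0.36328656
u_B1 = 1.085 / sqrt(3) = 0.62642504
u_B2 = 0.484 / sqrt(2) = 0.34223968
u_B3 = 0.753 / sqrt(2) = 0.53245141
uc = sqrt(0.36328656^2 + 0.62642504^2 + 0.34223968^2 + 0.53245141^2) = 0.96177854
U = k * uc = 3 * 0.96177854
U = 2.8853

2.8853


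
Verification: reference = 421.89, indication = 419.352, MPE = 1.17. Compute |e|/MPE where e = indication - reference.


e = indication - reference = 419.352 - 421.89 = -2.5380
|e| = 2.5380
ratio = |e| / MPE = 2.5380 / 1.17
ratio = 2.1692

2.1692


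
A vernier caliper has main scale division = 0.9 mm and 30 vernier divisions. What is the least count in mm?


LC = MSD / n_div
= 0.9 / 30
= 0.0300

0.0300


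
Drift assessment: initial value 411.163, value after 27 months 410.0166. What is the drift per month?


rate = (v2 - v1) / months
= (410.0166 - 411.163) / 27
= -1.1464 / 27
= -0.0425

-0.0425


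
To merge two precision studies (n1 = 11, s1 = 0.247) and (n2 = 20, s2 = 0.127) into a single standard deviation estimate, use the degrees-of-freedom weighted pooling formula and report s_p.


s_p = sqrt(((n1-1)*s1^2 + (n2-1)*s2^2) / (n1+n2-2))
numerator = (11-1)*0.247^2 + (20-1)*0.127^2 = 0.61009 + 0.306451 = 0.916541
denominator = 11 + 20 - 2 = 29
s_p^2 = 0.916541 / 29 = 0.031604862
s_p = sqrt(0.031604862) = 0.1778

0.1778


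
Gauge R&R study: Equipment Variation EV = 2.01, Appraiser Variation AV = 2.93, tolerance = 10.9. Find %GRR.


GRR = sqrt(EV^2 + AV^2) = sqrt(2.01^2 + 2.93^2) = 3.5531676
%GRR = GRR / tol * 100 = 3.5531676 / 10.9 * 100
%GRR = 32.5979

32.5979


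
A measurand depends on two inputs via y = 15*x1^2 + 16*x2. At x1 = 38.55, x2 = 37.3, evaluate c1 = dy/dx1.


y = 15*x1^2 + 16*x2
dy/dx1 = 2*15*x1
Evaluate at x1 = 38.55: c1 = 30 * 38.55
c1 = 1156.5000

1156.5000


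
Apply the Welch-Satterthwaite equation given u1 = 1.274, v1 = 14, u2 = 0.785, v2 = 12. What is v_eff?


uc = sqrt(u1^2 + u2^2) = sqrt(1.274^2 + 0.785^2) = 1.4964294
v_eff = uc^4 / (u1^4/v1 + u2^4/v2)
= 1.4964294^4 / (1.274^4/14 + 0.785^4/12)
= 5.0144687 / 0.21981413
v_eff = 22.8123

22.8123


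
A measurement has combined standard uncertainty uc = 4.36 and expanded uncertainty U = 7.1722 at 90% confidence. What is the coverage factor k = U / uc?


k = U / uc
k = 7.1722 / 4.36
k = 1.645

1.645


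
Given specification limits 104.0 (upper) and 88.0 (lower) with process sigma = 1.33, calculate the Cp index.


Cp = (USL - LSL) / (6 * sigma)
= (104.0 - 88.0) / (6 * 1.33)
= 16.0000 / 7.9800
= 2.0050

2.0050


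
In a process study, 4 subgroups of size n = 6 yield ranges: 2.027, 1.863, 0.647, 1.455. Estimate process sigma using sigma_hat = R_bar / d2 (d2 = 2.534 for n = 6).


R_bar = (2.027 + 1.863 + 0.647 + 1.455) / 4
R_bar = 5.992 / 4 = 1.498
sigma_hat = R_bar / d2 = 1.498 / 2.534 = 0.5912

0.5912


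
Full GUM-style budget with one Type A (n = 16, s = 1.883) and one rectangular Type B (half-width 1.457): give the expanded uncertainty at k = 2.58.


u_A = s / sqrt(n) = 1.883 / sqrt(16) = 0.47075
u_B = half_width / sqrt(3) = 1.457 / sqrt(3) = 0.84119934
uc = sqrt(u_A^2 + u_B^2) = sqrt(0.47075^2 + 0.84119934^2) = 0.96396156
U = k * uc = 2.58 * 0.96396156
U = 2.4870

2.4870


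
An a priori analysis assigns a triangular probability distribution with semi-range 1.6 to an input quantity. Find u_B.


u_B = half_width / sqrt(6)
u_B = 1.6 / 2.4494897
u_B = 0.6532

0.6532


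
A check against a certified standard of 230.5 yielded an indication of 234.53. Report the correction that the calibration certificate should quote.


Correction = standard - reading
= 230.5 - 234.53
= -4.0300

-4.0300


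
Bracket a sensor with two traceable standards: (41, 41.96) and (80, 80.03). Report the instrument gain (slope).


slope = (y2 - y1) / (x2 - x1)
= (80.03 - 41.96) / (80 - 41)
= 38.0700 / 39
= 0.9762

0.9762


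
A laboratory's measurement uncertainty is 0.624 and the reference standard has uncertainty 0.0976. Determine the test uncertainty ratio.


TUR = u_lab / u_ref
= 0.624 / 0.0976
= 6.3934

6.3934


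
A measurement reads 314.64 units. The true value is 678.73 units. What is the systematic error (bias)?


Systematic error = measured - true
= 314.64 - 678.73
= -364.0900

-364.0900


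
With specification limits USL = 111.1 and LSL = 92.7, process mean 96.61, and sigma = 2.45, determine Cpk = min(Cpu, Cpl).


Cpu = (USL - mean) / (3*sigma) = (111.1 - 96.61) / (3*2.45) = 1.9714
Cpl = (mean - LSL) / (3*sigma) = (96.61 - 92.7) / (3*2.45) = 0.5320
Cpk = min(Cpu, Cpl) = 0.5320

0.5320


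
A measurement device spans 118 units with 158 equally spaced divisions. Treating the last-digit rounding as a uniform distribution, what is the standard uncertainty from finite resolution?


resolution = range / divisions
resolution = 118 / 158 = 0.74683544
u_res = resolution / (2*sqrt(3))
u_res = 0.74683544 / 3.4641016
u_res = 0.2156

0.2156


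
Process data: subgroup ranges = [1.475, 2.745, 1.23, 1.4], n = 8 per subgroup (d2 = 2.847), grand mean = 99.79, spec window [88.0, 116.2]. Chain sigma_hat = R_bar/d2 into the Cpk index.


R_bar = (1.475 + 2.745 + 1.23 + 1.4) / 4 = 1.7125
sigma = R_bar / d2 = 1.7125 / 2.847 = 0.60151036
Cp = (USL - LSL)/(6*sigma) = (116.2 - 88.0)/(6*0.60151036) = 7.8137
Cpu = (116.2 - 99.79)/(3*0.60151036) = 9.0938
Cpl = (99.79 - 88.0)/(3*0.60151036) = 6.5336
Cpk = min(Cpu, Cpl) = 6.5336

6.5336


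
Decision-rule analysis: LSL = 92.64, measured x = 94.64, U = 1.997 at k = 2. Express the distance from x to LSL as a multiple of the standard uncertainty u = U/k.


u = U / k = 1.997 / 2 = 0.9985
margin = |LSL - x| = |92.64 - 94.64| = 2
z = margin / u = 2 / 0.9985
z = 2.0030

2.0030


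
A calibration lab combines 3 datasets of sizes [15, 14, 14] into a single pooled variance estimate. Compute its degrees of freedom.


nu = sum_i (n_i - 1)
nu = ((15 - 1) + (14 - 1) + (14 - 1))
nu = 14 + 13 + 13
nu = 40

40


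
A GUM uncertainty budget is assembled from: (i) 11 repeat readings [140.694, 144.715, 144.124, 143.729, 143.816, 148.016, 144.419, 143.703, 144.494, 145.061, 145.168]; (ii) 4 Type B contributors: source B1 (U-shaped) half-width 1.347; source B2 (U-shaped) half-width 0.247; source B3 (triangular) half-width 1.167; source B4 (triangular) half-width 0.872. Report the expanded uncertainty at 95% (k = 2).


mean = (140.694 + 144.715 + 144.124 + 143.729 + 143.816 + 148.016 + 144.419 + 143.703 + 144.494 + 145.061 + 145.168) / 11 = 144.3580909
s = sqrt(sum((x - mean)^2)/(n-1)) = 1.7111114
u_A = s / sqrt(n) = 1.7111114 / sqrt(11) = 0.5159195
u_B1 = 1.347 / sqrt(2) = 0.95247283
u_B2 = 0.247 / sqrt(2) = 0.17465537
u_B3 = 1.167 / sqrt(6) = 0.47642575
u_B4 = 0.872 / sqrt(6) = 0.35599251
uc = sqrt(0.5159195^2 + 0.95247283^2 + 0.17465537^2 + 0.47642575^2 + 0.35599251^2) = 1.2480361
U = k * uc = 2 * 1.2480361
U = 2.4961

2.4961


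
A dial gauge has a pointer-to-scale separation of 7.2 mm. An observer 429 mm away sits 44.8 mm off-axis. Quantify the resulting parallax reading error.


error = h * offset / d
= 7.2 * 44.8 / 429
= 0.7519

0.7519


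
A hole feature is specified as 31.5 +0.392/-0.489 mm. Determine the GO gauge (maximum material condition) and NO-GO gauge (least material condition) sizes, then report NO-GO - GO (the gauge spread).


GO = nominal - lower_tol (smallest hole = maximum material condition)
GO = 31.5 - 0.489 = 31.011
NO-GO = nominal + upper_tol (largest hole = least material condition)
NO-GO = 31.5 + 0.392 = 31.892
spread = NO-GO - GO = 31.892 - 31.011 = 0.8810

0.8810


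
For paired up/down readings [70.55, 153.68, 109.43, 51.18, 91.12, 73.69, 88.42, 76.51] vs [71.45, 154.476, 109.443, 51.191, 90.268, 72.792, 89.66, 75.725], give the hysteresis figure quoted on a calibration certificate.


|70.55 - 71.45| = 0.9000
|153.68 - 154.476| = 0.7960
|109.43 - 109.443| = 0.0130
|51.18 - 51.191| = 0.0110
|91.12 - 90.268| = 0.8520
|73.69 - 72.792| = 0.8980
|88.42 - 89.66| = 1.2400
|76.51 - 75.725| = 0.7850
hysteresis = max(diffs) = 1.2400

1.2400


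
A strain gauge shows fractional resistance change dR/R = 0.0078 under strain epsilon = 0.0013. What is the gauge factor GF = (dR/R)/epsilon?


GF = (dR/R) / epsilon
= 0.0078 / 0.0013
= 6.0000

6.0000


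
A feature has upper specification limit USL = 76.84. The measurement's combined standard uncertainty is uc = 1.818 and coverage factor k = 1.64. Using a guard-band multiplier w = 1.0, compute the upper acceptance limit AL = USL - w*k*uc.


U = k * uc = 1.64 * 1.818 = 2.98152
guard band g = w * U = 1.0 * 2.98152 = 2.98152
AL = USL - g = 76.84 - 2.98152
AL = 73.8585

73.8585


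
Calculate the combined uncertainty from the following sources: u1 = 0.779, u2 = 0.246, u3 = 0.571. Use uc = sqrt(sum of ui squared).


uc = sqrt(0.779^2 + 0.246^2 + 0.571^2)
uc = sqrt(0.993398)
uc = 0.9967

0.9967


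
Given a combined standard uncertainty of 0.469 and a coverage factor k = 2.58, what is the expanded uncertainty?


U = k * uc
U = 2.58 * 0.469
U = 1.2100

1.2100


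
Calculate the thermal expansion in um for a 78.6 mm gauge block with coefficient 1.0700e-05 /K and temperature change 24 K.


dL = L * alpha * dT
= 78.6 * 1.0700e-05 * 24
= 0.0201845 mm
dL_um = 0.0201845 * 1000 = 20.1845 um

20.1845


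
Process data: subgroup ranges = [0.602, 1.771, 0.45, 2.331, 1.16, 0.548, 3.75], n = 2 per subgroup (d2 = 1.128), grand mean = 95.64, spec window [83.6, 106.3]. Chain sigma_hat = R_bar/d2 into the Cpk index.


R_bar = (0.602 + 1.771 + 0.45 + 2.331 + 1.16 + 0.548 + 3.75) / 7 = 1.516
sigma = R_bar / d2 = 1.516 / 1.128 = 1.3439716
Cp = (USL - LSL)/(6*sigma) = (106.3 - 83.6)/(6*1.3439716) = 2.8150
Cpu = (106.3 - 95.64)/(3*1.3439716) = 2.6439
Cpl = (95.64 - 83.6)/(3*1.3439716) = 2.9862
Cpk = min(Cpu, Cpl) = 2.6439

2.6439


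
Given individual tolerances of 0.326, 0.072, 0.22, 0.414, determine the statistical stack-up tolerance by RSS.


RSS = sqrt(0.326^2 + 0.072^2 + 0.22^2 + 0.414^2)
= sqrt(0.331256)
= 0.5755

0.5755


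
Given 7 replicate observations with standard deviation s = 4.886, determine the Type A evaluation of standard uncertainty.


u_A = s / sqrt(n)
u_A = 4.886 / sqrt(7)
u_A = 4.886 / 2.6457513
u_A = 1.8467

1.8467


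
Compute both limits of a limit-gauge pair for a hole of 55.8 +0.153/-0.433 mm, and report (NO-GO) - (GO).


GO = nominal - lower_tol (smallest hole = maximum material condition)
GO = 55.8 - 0.433 = 55.367
NO-GO = nominal + upper_tol (largest hole = least material condition)
NO-GO = 55.8 + 0.153 = 55.953
spread = NO-GO - GO = 55.953 - 55.367 = 0.5860

0.5860


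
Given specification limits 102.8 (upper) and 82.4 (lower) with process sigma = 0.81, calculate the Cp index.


Cp = (USL - LSL) / (6 * sigma)
= (102.8 - 82.4) / (6 * 0.81)
= 20.4000 / 4.8600
= 4.1975

4.1975


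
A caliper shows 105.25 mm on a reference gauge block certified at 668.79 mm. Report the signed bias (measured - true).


Systematic error = measured - true
= 105.25 - 668.79
= -563.5400

-563.5400


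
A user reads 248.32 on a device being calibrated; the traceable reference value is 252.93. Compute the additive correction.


Correction = standard - reading
= 252.93 - 248.32
= 4.6100

4.6100


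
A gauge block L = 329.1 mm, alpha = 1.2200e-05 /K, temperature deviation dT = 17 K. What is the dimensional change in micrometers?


dL = L * alpha * dT
= 329.1 * 1.2200e-05 * 17
= 0.0682553 mm
dL_um = 0.0682553 * 1000 = 68.2553 um

68.2553


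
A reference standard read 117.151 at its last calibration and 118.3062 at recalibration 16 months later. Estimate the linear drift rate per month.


rate = (v2 - v1) / months
= (118.3062 - 117.151) / 16
= 1.1552 / 16
= 0.0722

0.0722


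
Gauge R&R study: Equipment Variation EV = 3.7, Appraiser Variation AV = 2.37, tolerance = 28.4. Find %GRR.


GRR = sqrt(EV^2 + AV^2) = sqrt(3.7^2 + 2.37^2) = 4.3939618
%GRR = GRR / tol * 100 = 4.3939618 / 28.4 * 100
%GRR = 15.4717

15.4717


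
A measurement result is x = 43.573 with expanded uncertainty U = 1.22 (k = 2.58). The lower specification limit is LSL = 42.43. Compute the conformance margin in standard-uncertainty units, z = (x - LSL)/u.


u = U / k = 1.22 / 2.58 = 0.47286822
margin = |LSL - x| = |42.43 - 43.573| = 1.143
z = margin / u = 1.143 / 0.47286822
z = 2.4172

2.4172


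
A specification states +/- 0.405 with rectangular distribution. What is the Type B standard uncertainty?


u_B = half_width / sqrt(3)
u_B = 0.405 / 1.7320508
u_B = 0.2338

0.2338


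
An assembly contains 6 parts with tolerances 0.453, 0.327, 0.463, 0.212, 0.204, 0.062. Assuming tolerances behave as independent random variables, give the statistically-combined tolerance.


RSS = sqrt(0.453^2 + 0.327^2 + 0.463^2 + 0.212^2 + 0.204^2 + 0.062^2)
= sqrt(0.616911)
= 0.7854

0.7854


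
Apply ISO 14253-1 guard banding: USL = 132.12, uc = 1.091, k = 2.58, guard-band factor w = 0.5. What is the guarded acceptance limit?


U = k * uc = 2.58 * 1.091 = 2.81478
guard band g = w * U = 0.5 * 2.81478 = 1.40739
AL = USL - g = 132.12 - 1.40739
AL = 130.7126

130.7126


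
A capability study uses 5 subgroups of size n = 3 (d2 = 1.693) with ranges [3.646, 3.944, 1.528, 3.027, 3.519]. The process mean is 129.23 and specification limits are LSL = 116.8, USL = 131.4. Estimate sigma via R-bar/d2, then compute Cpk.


R_bar = (3.646 + 3.944 + 1.528 + 3.027 + 3.519) / 5 = 3.1328
sigma = R_bar / d2 = 3.1328 / 1.693 = 1.850443
Cp = (USL - LSL)/(6*sigma) = (131.4 - 116.8)/(6*1.850443) = 1.3150
Cpu = (131.4 - 129.23)/(3*1.850443) = 0.3909
Cpl = (129.23 - 116.8)/(3*1.850443) = 2.2391
Cpk = min(Cpu, Cpl) = 0.3909

0.3909


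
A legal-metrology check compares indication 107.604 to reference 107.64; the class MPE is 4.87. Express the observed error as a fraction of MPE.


e = indication - reference = 107.604 - 107.64 = -0.0360
|e| = 0.0360
ratio = |e| / MPE = 0.0360 / 4.87
ratio = 0.0074

0.0074


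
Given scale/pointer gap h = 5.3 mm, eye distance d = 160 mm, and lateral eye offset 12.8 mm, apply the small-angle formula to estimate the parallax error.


error = h * offset / d
= 5.3 * 12.8 / 160
= 0.4240

0.4240


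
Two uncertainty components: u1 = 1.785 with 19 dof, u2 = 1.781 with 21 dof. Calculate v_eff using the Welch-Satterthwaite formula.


uc = sqrt(u1^2 + u2^2) = sqrt(1.785^2 + 1.781^2) = 2.5215444
v_eff = uc^4 / (u1^4/v1 + u2^4/v2)
= 2.5215444^4 / (1.785^4/19 + 1.781^4/21)
= 40.426531 / 1.0134286
v_eff = 39.8909

39.8909


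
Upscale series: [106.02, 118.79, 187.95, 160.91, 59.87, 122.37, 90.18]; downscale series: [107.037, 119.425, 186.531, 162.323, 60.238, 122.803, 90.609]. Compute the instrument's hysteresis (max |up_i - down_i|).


|106.02 - 107.037| = 1.0170
|118.79 - 119.425| = 0.6350
|187.95 - 186.531| = 1.4190
|160.91 - 162.323| = 1.4130
|59.87 - 60.238| = 0.3680
|122.37 - 122.803| = 0.4330
|90.18 - 90.609| = 0.4290
hysteresis = max(diffs) = 1.4190

1.4190


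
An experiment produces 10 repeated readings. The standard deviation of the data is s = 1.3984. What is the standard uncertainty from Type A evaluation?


u_A = s / sqrt(n)
u_A = 1.3984 / sqrt(10)
u_A = 1.3984 / 3.1622777
u_A = 0.4422

0.4422


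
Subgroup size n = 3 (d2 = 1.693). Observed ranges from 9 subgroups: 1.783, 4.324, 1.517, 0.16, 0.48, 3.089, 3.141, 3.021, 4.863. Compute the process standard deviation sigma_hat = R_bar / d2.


R_bar = (1.783 + 4.324 + 1.517 + 0.16 + 0.48 + 3.089 + 3.141 + 3.021 + 4.863) / 9
R_bar = 22.378 / 9 = 2.4864444
sigma_hat = R_bar / d2 = 2.4864444 / 1.693 = 1.4687

1.4687


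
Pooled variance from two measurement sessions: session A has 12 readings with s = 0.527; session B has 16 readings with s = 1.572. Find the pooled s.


s_p = sqrt(((n1-1)*s1^2 + (n2-1)*s2^2) / (n1+n2-2))
numerator = (12-1)*0.527^2 + (16-1)*1.572^2 = 3.055019 + 37.06776 = 40.122779
denominator = 12 + 16 - 2 = 26
s_p^2 = 40.122779 / 26 = 1.5431838
s_p = sqrt(1.5431838) = 1.2422

1.2422


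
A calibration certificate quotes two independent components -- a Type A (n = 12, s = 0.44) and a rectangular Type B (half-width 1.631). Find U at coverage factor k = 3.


u_A = s / sqrt(n) = 0.44 / sqrt(12) = 0.12701706
u_B = half_width / sqrt(3) = 1.631 / sqrt(3) = 0.94165829
uc = sqrt(u_A^2 + u_B^2) = sqrt(0.12701706^2 + 0.94165829^2) = 0.95018612
U = k * uc = 3 * 0.95018612
U = 2.8506

2.8506


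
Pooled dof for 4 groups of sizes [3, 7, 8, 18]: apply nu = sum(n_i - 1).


nu = sum_i (n_i - 1)
nu = ((3 - 1) + (7 - 1) + (8 - 1) + (18 - 1))
nu = 2 + 6 + 7 + 17
nu = 32

32


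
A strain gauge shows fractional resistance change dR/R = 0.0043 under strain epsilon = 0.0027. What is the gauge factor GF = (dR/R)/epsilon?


GF = (dR/R) / epsilon
= 0.0043 / 0.0027
= 1.5926

1.5926


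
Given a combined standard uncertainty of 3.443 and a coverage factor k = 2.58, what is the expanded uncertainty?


U = k * uc
U = 2.58 * 3.443
U = 8.8829

8.8829


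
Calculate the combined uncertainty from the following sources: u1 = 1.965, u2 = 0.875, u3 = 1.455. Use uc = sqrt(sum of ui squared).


uc = sqrt(1.965^2 + 0.875^2 + 1.455^2)
uc = sqrt(6.743875)
uc = 2.5969

2.5969


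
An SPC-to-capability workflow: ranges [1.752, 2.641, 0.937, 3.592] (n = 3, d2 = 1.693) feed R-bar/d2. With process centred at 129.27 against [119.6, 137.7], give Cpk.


R_bar = (1.752 + 2.641 + 0.937 + 3.592) / 4 = 2.2305
sigma = R_bar / d2 = 2.2305 / 1.693 = 1.3174838
Cp = (USL - LSL)/(6*sigma) = (137.7 - 119.6)/(6*1.3174838) = 2.2897
Cpu = (137.7 - 129.27)/(3*1.3174838) = 2.1329
Cpl = (129.27 - 119.6)/(3*1.3174838) = 2.4466
Cpk = min(Cpu, Cpl) = 2.1329

2.1329


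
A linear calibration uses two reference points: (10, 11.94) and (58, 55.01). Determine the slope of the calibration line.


slope = (y2 - y1) / (x2 - x1)
= (55.01 - 11.94) / (58 - 10)
= 43.0700 / 48
= 0.8973

0.8973


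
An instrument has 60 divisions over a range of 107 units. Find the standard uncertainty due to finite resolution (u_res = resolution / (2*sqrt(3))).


resolution = range / divisions
resolution = 107 / 60 = 1.7833333
u_res = resolution / (2*sqrt(3))
u_res = 1.7833333 / 3.4641016
u_res = 0.5148

0.5148


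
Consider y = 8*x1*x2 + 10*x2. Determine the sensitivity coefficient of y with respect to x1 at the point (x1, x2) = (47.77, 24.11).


y = 8*x1*x2 + 10*x2
dy/dx1 = 8*x2
Evaluate at x2 = 24.11: c1 = 8 * 24.11
c1 = 192.8800

192.8800


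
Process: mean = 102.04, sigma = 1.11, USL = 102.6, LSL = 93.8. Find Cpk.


Cpu = (USL - mean) / (3*sigma) = (102.6 - 102.04) / (3*1.11) = 0.1682
Cpl = (mean - LSL) / (3*sigma) = (102.04 - 93.8) / (3*1.11) = 2.4745
Cpk = min(Cpu, Cpl) = 0.1682

0.1682


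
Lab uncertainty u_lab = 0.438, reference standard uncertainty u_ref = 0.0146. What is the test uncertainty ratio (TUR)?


TUR = u_lab / u_ref
= 0.438 / 0.0146
= 30.0000

30.0000


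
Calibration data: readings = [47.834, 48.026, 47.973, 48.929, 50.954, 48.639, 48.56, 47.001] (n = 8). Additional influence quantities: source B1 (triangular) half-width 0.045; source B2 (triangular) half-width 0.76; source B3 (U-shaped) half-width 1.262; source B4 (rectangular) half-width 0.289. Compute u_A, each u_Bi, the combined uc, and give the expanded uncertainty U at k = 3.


mean = (47.834 + 48.026 + 47.973 + 48.929 + 50.954 + 48.639 + 48.56 + 47.001) / 8 = 48.4895
s = sqrt(sum((x - mean)^2)/(n-1)) = 1.1601206
u_A = s / sqrt(n) = 1.1601206 / sqrt(8) = 0.41016457
u_B1 = 0.045 / sqrt(6) = 0.018371173
u_B2 = 0.76 / sqrt(6) = 0.3102687
u_B3 = 1.262 / sqrt(2) = 0.89236876
u_B4 = 0.289 / sqrt(3) = 0.16685423
uc = sqrt(0.41016457^2 + 0.018371173^2 + 0.3102687^2 + 0.89236876^2 + 0.16685423^2) = 1.0435523
U = k * uc = 3 * 1.0435523
U = 3.1307

3.1307


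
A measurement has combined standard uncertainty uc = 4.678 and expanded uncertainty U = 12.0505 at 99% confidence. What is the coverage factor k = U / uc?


k = U / uc
k = 12.0505 / 4.678
k = 2.576

2.576


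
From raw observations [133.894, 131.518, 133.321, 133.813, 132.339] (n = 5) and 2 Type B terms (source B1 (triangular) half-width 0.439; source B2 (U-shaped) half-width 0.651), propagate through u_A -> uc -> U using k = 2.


mean = (133.894 + 131.518 + 133.321 + 133.813 + 132.339) / 5 = 132.977
s = sqrt(sum((x - mean)^2)/(n-1)) = 1.0239441
u_A = s / sqrt(n) = 1.0239441 / sqrt(5) = 0.45792172
u_B1 = 0.439 / sqrt(6) = 0.179221
u_B2 = 0.651 / sqrt(2) = 0.46032651
uc = sqrt(0.45792172^2 + 0.179221^2 + 0.46032651^2) = 0.67358219
U = k * uc = 2 * 0.67358219
U = 1.3472

1.3472


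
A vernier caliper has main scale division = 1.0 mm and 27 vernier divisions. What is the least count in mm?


LC = MSD / n_div
= 1.0 / 27
= 0.0370

0.0370


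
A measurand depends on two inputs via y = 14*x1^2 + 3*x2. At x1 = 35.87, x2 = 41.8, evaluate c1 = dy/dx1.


y = 14*x1^2 + 3*x2
dy/dx1 = 2*14*x1
Evaluate at x1 = 35.87: c1 = 28 * 35.87
c1 = 1004.3600

1004.3600


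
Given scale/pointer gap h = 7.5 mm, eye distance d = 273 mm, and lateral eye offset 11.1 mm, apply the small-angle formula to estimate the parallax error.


error = h * offset / d
= 7.5 * 11.1 / 273
= 0.3049

0.3049


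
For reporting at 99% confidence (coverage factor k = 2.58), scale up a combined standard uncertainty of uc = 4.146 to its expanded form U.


U = k * uc
U = 2.58 * 4.146
U = 10.6967

10.6967


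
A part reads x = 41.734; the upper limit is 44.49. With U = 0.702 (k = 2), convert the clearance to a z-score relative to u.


u = U / k = 0.702 / 2 = 0.351
margin = |USL - x| = |44.49 - 41.734| = 2.756
z = margin / u = 2.756 / 0.351
z = 7.8519

7.8519


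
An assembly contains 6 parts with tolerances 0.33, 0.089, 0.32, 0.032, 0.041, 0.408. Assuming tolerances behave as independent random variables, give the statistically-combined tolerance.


RSS = sqrt(0.33^2 + 0.089^2 + 0.32^2 + 0.032^2 + 0.041^2 + 0.408^2)
= sqrt(0.38839)
= 0.6232

0.6232


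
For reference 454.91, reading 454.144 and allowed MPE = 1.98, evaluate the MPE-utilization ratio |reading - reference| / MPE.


e = indication - reference = 454.144 - 454.91 = -0.7660
|e| = 0.7660
ratio = |e| / MPE = 0.7660 / 1.98
ratio = 0.3869

0.3869


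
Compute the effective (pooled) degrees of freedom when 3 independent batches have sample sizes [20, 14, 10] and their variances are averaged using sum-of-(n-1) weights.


nu = sum_i (n_i - 1)
nu = ((20 - 1) + (14 - 1) + (10 - 1))
nu = 19 + 13 + 9
nu = 41

41


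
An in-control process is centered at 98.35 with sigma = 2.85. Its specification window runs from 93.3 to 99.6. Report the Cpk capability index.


Cpu = (USL - mean) / (3*sigma) = (99.6 - 98.35) / (3*2.85) = 0.1462
Cpl = (mean - LSL) / (3*sigma) = (98.35 - 93.3) / (3*2.85) = 0.5906
Cpk = min(Cpu, Cpl) = 0.1462

0.1462


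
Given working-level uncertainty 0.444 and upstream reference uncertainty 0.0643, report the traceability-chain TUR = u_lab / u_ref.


TUR = u_lab / u_ref
= 0.444 / 0.0643
= 6.9051

6.9051


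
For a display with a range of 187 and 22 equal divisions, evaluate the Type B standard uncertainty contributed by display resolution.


resolution = range / divisions
resolution = 187 / 22 = 8.5
u_res = resolution / (2*sqrt(3))
u_res = 8.5 / 3.4641016
u_res = 2.4537

2.4537


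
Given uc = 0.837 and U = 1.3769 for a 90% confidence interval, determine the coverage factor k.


k = U / uc
k = 1.3769 / 0.837
k = 1.645

1.645


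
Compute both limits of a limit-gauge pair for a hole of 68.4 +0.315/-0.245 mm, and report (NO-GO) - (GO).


GO = nominal - lower_tol (smallest hole = maximum material condition)
GO = 68.4 - 0.245 = 68.155
NO-GO = nominal + upper_tol (largest hole = least material condition)
NO-GO = 68.4 + 0.315 = 68.715
spread = NO-GO - GO = 68.715 - 68.155 = 0.5600

0.5600


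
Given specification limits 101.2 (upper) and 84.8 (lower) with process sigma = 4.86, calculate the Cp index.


Cp = (USL - LSL) / (6 * sigma)
= (101.2 - 84.8) / (6 * 4.86)
= 16.4000 / 29.1600
= 0.5624

0.5624


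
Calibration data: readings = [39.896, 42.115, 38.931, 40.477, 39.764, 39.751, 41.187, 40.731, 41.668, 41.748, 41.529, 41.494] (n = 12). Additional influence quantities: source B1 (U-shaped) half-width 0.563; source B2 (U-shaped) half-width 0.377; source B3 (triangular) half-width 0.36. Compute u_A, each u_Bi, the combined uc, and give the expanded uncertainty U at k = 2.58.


mean = (39.896 + 42.115 + 38.931 + 40.477 + 39.764 + 39.751 + 41.187 + 40.731 + 41.668 + 41.748 + 41.529 + 41.494) / 12 = 40.77425
s = sqrt(sum((x - mean)^2)/(n-1)) = 1.0058649
u_A = s / sqrt(n) = 1.0058649 / sqrt(12) = 0.29036819
u_B1 = 0.563 / sqrt(2) = 0.39810112
u_B2 = 0.377 / sqrt(2) = 0.26657926
u_B3 = 0.36 / sqrt(6) = 0.14696938
uc = sqrt(0.29036819^2 + 0.39810112^2 + 0.26657926^2 + 0.14696938^2) = 0.57919141
U = k * uc = 2.58 * 0.57919141
U = 1.4943

1.4943


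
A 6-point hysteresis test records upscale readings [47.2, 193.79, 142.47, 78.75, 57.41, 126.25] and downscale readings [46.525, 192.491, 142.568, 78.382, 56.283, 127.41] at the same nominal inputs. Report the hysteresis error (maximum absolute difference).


|47.2 - 46.525| = 0.6750
|193.79 - 192.491| = 1.2990
|142.47 - 142.568| = 0.0980
|78.75 - 78.382| = 0.3680
|57.41 - 56.283| = 1.1270
|126.25 - 127.41| = 1.1600
hysteresis = max(diffs) = 1.2990

1.2990


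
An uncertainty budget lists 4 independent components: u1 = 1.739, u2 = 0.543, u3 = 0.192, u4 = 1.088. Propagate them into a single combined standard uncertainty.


uc = sqrt(1.739^2 + 0.543^2 + 0.192^2 + 1.088^2)
uc = sqrt(4.539578)
uc = 2.1306

2.1306


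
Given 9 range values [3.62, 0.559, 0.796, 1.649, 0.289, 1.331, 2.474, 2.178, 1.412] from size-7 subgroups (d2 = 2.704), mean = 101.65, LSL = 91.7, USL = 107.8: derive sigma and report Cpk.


R_bar = (3.62 + 0.559 + 0.796 + 1.649 + 0.289 + 1.331 + 2.474 + 2.178 + 1.412) / 9 = 1.5897778
sigma = R_bar / d2 = 1.5897778 / 2.704 = 0.58793558
Cp = (USL - LSL)/(6*sigma) = (107.8 - 91.7)/(6*0.58793558) = 4.5640
Cpu = (107.8 - 101.65)/(3*0.58793558) = 3.4868
Cpl = (101.65 - 91.7)/(3*0.58793558) = 5.6412
Cpk = min(Cpu, Cpl) = 3.4868

3.4868


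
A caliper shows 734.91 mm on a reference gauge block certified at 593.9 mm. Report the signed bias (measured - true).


Systematic error = measured - true
= 734.91 - 593.9
= 141.0100

141.0100


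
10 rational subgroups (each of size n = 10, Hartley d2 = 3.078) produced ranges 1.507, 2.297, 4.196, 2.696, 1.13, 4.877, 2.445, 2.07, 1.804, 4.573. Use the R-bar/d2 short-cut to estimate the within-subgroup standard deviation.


R_bar = (1.507 + 2.297 + 4.196 + 2.696 + 1.13 + 4.877 + 2.445 + 2.07 + 1.804 + 4.573) / 10
R_bar = 27.595 / 10 = 2.7595
sigma_hat = R_bar / d2 = 2.7595 / 3.078 = 0.8965

0.8965


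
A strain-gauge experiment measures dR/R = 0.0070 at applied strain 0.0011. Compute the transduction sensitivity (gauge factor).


GF = (dR/R) / epsilon
= 0.0070 / 0.0011
= 6.3636

6.3636


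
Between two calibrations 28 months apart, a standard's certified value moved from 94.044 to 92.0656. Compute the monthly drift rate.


rate = (v2 - v1) / months
= (92.0656 - 94.044) / 28
= -1.9784 / 28
= -0.0707

-0.0707


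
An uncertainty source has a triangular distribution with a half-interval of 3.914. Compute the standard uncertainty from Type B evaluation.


u_B = half_width / sqrt(6)
u_B = 3.914 / 2.4494897
u_B = 1.5979

1.5979


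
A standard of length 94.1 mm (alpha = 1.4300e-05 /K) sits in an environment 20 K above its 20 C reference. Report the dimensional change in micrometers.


dL = L * alpha * dT
= 94.1 * 1.4300e-05 * 20
= 0.0269126 mm
dL_um = 0.0269126 * 1000 = 26.9126 um

26.9126


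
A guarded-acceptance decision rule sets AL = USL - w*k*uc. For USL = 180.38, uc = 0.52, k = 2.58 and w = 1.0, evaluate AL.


U = k * uc = 2.58 * 0.52 = 1.3416
guard band g = w * U = 1.0 * 1.3416 = 1.3416
AL = USL - g = 180.38 - 1.3416
AL = 179.0384

179.0384


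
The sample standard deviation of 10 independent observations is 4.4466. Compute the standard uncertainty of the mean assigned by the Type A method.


u_A = s / sqrt(n)
u_A = 4.4466 / sqrt(10)
u_A = 4.4466 / 3.1622777
u_A = 1.4061

1.4061


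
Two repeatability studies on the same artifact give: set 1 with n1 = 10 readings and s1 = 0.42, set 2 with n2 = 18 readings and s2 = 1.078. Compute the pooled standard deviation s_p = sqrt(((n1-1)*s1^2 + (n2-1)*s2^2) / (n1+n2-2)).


s_p = sqrt(((n1-1)*s1^2 + (n2-1)*s2^2) / (n1+n2-2))
numerator = (10-1)*0.42^2 + (18-1)*1.078^2 = 1.5876 + 19.755428 = 21.343028
denominator = 10 + 18 - 2 = 26
s_p^2 = 21.343028 / 26 = 0.82088569
s_p = sqrt(0.82088569) = 0.9060

0.9060


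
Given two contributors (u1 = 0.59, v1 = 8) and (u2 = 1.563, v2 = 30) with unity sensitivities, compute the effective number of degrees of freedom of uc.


uc = sqrt(u1^2 + u2^2) = sqrt(0.59^2 + 1.563^2) = 1.6706493
v_eff = uc^4 / (u1^4/v1 + u2^4/v2)
= 1.6706493^4 / (0.59^4/8 + 1.563^4/30)
= 7.7900666 / 0.21408329
v_eff = 36.3880

36.3880


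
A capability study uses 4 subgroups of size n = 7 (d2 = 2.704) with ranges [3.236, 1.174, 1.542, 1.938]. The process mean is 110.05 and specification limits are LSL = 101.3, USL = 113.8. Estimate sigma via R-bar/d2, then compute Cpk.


R_bar = (3.236 + 1.174 + 1.542 + 1.938) / 4 = 1.9725
sigma = R_bar / d2 = 1.9725 / 2.704 = 0.72947485
Cp = (USL - LSL)/(6*sigma) = (113.8 - 101.3)/(6*0.72947485) = 2.8559
Cpu = (113.8 - 110.05)/(3*0.72947485) = 1.7136
Cpl = (110.05 - 101.3)/(3*0.72947485) = 3.9983
Cpk = min(Cpu, Cpl) = 1.7136

1.7136


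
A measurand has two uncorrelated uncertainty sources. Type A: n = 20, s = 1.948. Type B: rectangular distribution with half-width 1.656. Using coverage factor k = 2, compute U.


u_A = s / sqrt(n) = 1.948 / sqrt(20) = 0.43558604
u_B = half_width / sqrt(3) = 1.656 / sqrt(3) = 0.95609205
uc = sqrt(u_A^2 + u_B^2) = sqrt(0.43558604^2 + 0.95609205^2) = 1.0506413
U = k * uc = 2 * 1.0506413
U = 2.1013

2.1013


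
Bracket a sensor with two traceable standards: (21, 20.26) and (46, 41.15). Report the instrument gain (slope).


slope = (y2 - y1) / (x2 - x1)
= (41.15 - 20.26) / (46 - 21)
= 20.8900 / 25
= 0.8356

0.8356


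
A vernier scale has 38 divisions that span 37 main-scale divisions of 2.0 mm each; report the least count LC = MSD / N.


LC = MSD / n_div
= 2.0 / 38
= 0.0526

0.0526


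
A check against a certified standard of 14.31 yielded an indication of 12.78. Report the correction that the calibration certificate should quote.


Correction = standard - reading
= 14.31 - 12.78
= 1.5300

1.5300


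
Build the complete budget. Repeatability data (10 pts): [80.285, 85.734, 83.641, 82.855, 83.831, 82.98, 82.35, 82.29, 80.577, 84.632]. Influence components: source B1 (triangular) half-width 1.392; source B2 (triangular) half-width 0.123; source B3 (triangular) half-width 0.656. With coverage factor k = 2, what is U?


mean = (80.285 + 85.734 + 83.641 + 82.855 + 83.831 + 82.98 + 82.35 + 82.29 + 80.577 + 84.632) / 10 = 82.9175
s = sqrt(sum((x - mean)^2)/(n-1)) = 1.6786813
u_A = s / sqrt(n) = 1.6786813 / sqrt(10) = 0.53084564
u_B1 = 1.392 / sqrt(6) = 0.56828162
u_B2 = 0.123 / sqrt(6) = 0.05021454
u_B3 = 0.656 / sqrt(6) = 0.26781088
uc = sqrt(0.53084564^2 + 0.56828162^2 + 0.05021454^2 + 0.26781088^2) = 0.82400562
U = k * uc = 2 * 0.82400562
U = 1.6480

1.6480


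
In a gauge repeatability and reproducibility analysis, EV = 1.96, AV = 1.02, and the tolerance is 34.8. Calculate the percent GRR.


GRR = sqrt(EV^2 + AV^2) = sqrt(1.96^2 + 1.02^2) = 2.2095248
%GRR = GRR / tol * 100 = 2.2095248 / 34.8 * 100
%GRR = 6.3492

6.3492


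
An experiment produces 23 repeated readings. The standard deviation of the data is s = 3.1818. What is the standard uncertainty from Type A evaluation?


u_A = s / sqrt(n)
u_A = 3.1818 / sqrt(23)
u_A = 3.1818 / 4.7958315
u_A = 0.6635

0.6635


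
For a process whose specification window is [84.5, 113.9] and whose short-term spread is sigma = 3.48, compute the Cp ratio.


Cp = (USL - LSL) / (6 * sigma)
= (113.9 - 84.5) / (6 * 3.48)
= 29.4000 / 20.8800
= 1.4080

1.4080


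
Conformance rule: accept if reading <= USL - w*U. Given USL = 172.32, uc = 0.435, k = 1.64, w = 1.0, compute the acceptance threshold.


U = k * uc = 1.64 * 0.435 = 0.7134
guard band g = w * U = 1.0 * 0.7134 = 0.7134
AL = USL - g = 172.32 - 0.7134
AL = 171.6066

171.6066


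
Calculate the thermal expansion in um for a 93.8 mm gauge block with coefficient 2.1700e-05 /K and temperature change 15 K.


dL = L * alpha * dT
= 93.8 * 2.1700e-05 * 15
= 0.0305319 mm
dL_um = 0.0305319 * 1000 = 30.5319 um

30.5319


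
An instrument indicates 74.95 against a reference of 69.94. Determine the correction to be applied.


Correction = standard - reading
= 69.94 - 74.95
= -5.0100

-5.0100


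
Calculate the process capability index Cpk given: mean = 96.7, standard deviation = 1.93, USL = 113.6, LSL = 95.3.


Cpu = (USL - mean) / (3*sigma) = (113.6 - 96.7) / (3*1.93) = 2.9188
Cpl = (mean - LSL) / (3*sigma) = (96.7 - 95.3) / (3*1.93) = 0.2418
Cpk = min(Cpu, Cpl) = 0.2418

0.2418


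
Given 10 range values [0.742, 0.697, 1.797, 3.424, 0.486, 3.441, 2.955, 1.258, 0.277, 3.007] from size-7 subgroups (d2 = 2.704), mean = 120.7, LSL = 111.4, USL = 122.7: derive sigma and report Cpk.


R_bar = (0.742 + 0.697 + 1.797 + 3.424 + 0.486 + 3.441 + 2.955 + 1.258 + 0.277 + 3.007) / 10 = 1.8084
sigma = R_bar / d2 = 1.8084 / 2.704 = 0.66878698
Cp = (USL - LSL)/(6*sigma) = (122.7 - 111.4)/(6*0.66878698) = 2.8160
Cpu = (122.7 - 120.7)/(3*0.66878698) = 0.9968
Cpl = (120.7 - 111.4)/(3*0.66878698) = 4.6353
Cpk = min(Cpu, Cpl) = 0.9968

0.9968


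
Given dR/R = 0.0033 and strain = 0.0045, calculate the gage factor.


GF = (dR/R) / epsilon
= 0.0033 / 0.0045
= 0.7333

0.7333


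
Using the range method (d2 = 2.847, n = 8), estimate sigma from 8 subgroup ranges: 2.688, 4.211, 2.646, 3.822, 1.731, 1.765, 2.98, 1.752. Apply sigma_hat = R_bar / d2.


R_bar = (2.688 + 4.211 + 2.646 + 3.822 + 1.731 + 1.765 + 2.98 + 1.752) / 8
R_bar = 21.595 / 8 = 2.699375
sigma_hat = R_bar / d2 = 2.699375 / 2.847 = 0.9481

0.9481


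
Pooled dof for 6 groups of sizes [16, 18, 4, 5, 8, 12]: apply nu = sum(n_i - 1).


nu = sum_i (n_i - 1)
nu = ((16 - 1) + (18 - 1) + (4 - 1) + (5 - 1) + (8 - 1) + (12 - 1))
nu = 15 + 17 + 3 + 4 + 7 + 11
nu = 57

57


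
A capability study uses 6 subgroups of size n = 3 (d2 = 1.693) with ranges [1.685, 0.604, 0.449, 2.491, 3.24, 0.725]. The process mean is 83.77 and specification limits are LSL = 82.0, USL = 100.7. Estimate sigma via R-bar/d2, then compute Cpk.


R_bar = (1.685 + 0.604 + 0.449 + 2.491 + 3.24 + 0.725) / 6 = 1.5323333
sigma = R_bar / d2 = 1.5323333 / 1.693 = 0.90509941
Cp = (USL - LSL)/(6*sigma) = (100.7 - 82.0)/(6*0.90509941) = 3.4435
Cpu = (100.7 - 83.77)/(3*0.90509941) = 6.2350
Cpl = (83.77 - 82.0)/(3*0.90509941) = 0.6519
Cpk = min(Cpu, Cpl) = 0.6519

0.6519


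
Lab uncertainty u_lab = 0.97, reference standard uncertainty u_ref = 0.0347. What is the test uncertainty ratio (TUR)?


TUR = u_lab / u_ref
= 0.97 / 0.0347
= 27.9539

27.9539


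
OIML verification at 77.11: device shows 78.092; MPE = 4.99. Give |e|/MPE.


e = indication - reference = 78.092 - 77.11 = 0.9820
|e| = 0.9820
ratio = |e| / MPE = 0.9820 / 4.99
ratio = 0.1968

0.1968


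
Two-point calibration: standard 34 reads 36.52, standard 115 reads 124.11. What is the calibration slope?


slope = (y2 - y1) / (x2 - x1)
= (124.11 - 36.52) / (115 - 34)
= 87.5900 / 81
= 1.0814

1.0814


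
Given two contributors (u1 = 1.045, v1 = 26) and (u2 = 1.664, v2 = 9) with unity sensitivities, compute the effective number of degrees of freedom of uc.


uc = sqrt(u1^2 + u2^2) = sqrt(1.045^2 + 1.664^2) = 1.9649226
v_eff = uc^4 / (u1^4/v1 + u2^4/v2)
= 1.9649226^4 / (1.045^4/26 + 1.664^4/9)
= 14.90671 / 0.89773111
v_eff = 16.6049

16.6049
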